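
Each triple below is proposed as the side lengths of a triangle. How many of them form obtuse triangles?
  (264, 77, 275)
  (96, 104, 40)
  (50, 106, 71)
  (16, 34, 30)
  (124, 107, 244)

1

(264,77,275): 77²+264² = 75625 = 275² → right
(96,104,40): 40²+96² = 10816 = 104² → right
(50,106,71): 50²+71² = 7541 < 11236 = 106² → obtuse
(16,34,30): 16²+30² = 1156 = 34² → right
(124,107,244): 107+124 ≤ 244, not a triangle
1 of the 5 is obtuse.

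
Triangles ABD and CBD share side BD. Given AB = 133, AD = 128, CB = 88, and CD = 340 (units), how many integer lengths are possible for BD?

8

From triangle ABD: 5 < BD < 261.
From triangle CBD: 252 < BD < 428.
Intersection: 252 < BD < 261, so integers 253 through 260: 8 values.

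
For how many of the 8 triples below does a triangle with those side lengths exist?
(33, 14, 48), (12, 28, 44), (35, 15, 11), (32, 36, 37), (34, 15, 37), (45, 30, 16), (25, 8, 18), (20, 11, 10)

(14,33,48): 14+33 ≤ 48 → not valid
(12,28,44): 12+28 ≤ 44 → not valid
(11,15,35): 11+15 ≤ 35 → not valid
(32,36,37): 32+36 > 37 → valid
(15,34,37): 15+34 > 37 → valid
(16,30,45): 16+30 > 45 → valid
(8,18,25): 8+18 > 25 → valid
(10,11,20): 10+11 > 20 → valid
5 of the 8 triples form a triangle.

5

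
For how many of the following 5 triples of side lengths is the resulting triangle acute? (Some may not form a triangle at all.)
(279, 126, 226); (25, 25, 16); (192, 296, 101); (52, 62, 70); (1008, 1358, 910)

(279,126,226): 126²+226² = 66952 < 77841 = 279² → obtuse
(25,25,16): 16²+25² = 881 > 625 = 25² → acute
(192,296,101): 101+192 ≤ 296, not a triangle
(52,62,70): 52²+62² = 6548 > 4900 = 70² → acute
(1008,1358,910): 910²+1008² = 1844164 = 1358² → right
2 of the 5 are acute.

2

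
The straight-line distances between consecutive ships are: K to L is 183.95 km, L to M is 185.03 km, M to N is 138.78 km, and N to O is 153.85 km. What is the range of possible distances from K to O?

The maximum is all hops collinear in one direction: 183.95 + 185.03 + 138.78 + 153.85 = 661.61.
The longest hop is 185.03; the others sum to 476.58. Since 185.03 ≤ 476.58, the path can fold back on itself completely, so the minimum distance is 0.

0 ≤ KO ≤ 661.61 km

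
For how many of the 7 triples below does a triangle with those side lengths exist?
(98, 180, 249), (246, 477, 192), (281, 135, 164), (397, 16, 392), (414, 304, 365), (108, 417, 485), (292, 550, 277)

6

(98,180,249): 98+180 > 249 → valid
(192,246,477): 192+246 ≤ 477 → not valid
(135,164,281): 135+164 > 281 → valid
(16,392,397): 16+392 > 397 → valid
(304,365,414): 304+365 > 414 → valid
(108,417,485): 108+417 > 485 → valid
(277,292,550): 277+292 > 550 → valid
6 of the 7 triples form a triangle.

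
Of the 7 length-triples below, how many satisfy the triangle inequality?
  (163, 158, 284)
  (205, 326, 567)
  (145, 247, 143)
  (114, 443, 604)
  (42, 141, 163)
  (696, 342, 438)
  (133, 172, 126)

5

(158,163,284): 158+163 > 284 → valid
(205,326,567): 205+326 ≤ 567 → not valid
(143,145,247): 143+145 > 247 → valid
(114,443,604): 114+443 ≤ 604 → not valid
(42,141,163): 42+141 > 163 → valid
(342,438,696): 342+438 > 696 → valid
(126,133,172): 126+133 > 172 → valid
5 of the 7 triples form a triangle.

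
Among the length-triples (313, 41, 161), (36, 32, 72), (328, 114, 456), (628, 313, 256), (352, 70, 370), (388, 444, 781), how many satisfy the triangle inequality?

2

(41,161,313): 41+161 ≤ 313 → not valid
(32,36,72): 32+36 ≤ 72 → not valid
(114,328,456): 114+328 ≤ 456 → not valid
(256,313,628): 256+313 ≤ 628 → not valid
(70,352,370): 70+352 > 370 → valid
(388,444,781): 388+444 > 781 → valid
2 of the 6 triples form a triangle.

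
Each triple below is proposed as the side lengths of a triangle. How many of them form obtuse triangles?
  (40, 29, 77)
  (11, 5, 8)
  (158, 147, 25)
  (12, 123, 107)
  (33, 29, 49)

3

(40,29,77): 29+40 ≤ 77, not a triangle
(11,5,8): 5²+8² = 89 < 121 = 11² → obtuse
(158,147,25): 25²+147² = 22234 < 24964 = 158² → obtuse
(12,123,107): 12+107 ≤ 123, not a triangle
(33,29,49): 29²+33² = 1930 < 2401 = 49² → obtuse
3 of the 5 are obtuse.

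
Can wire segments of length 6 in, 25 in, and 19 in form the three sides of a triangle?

No

The two shorter sides sum to 25, exactly equal to the longest side 25.
That gives only a degenerate (flat) triangle — the inequality must be strict.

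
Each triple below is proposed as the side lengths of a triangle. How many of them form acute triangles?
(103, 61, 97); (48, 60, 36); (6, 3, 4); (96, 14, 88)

(103,61,97): 61²+97² = 13130 > 10609 = 103² → acute
(48,60,36): 36²+48² = 3600 = 60² → right
(6,3,4): 3²+4² = 25 < 36 = 6² → obtuse
(96,14,88): 14²+88² = 7940 < 9216 = 96² → obtuse
1 of the 4 is acute.

1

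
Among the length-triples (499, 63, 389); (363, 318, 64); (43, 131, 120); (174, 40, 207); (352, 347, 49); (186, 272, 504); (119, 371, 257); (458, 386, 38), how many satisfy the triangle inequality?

(63,389,499): 63+389 ≤ 499 → not valid
(64,318,363): 64+318 > 363 → valid
(43,120,131): 43+120 > 131 → valid
(40,174,207): 40+174 > 207 → valid
(49,347,352): 49+347 > 352 → valid
(186,272,504): 186+272 ≤ 504 → not valid
(119,257,371): 119+257 > 371 → valid
(38,386,458): 38+386 ≤ 458 → not valid
5 of the 8 triples form a triangle.

5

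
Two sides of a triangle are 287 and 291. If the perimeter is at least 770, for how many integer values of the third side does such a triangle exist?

386

Triangle inequality: 4 < x < 578. Perimeter ≥ 770 gives x ≥ 770 − 287 − 291 = 192.
So 192 ≤ x < 578; integers 192 through 577: 386 values.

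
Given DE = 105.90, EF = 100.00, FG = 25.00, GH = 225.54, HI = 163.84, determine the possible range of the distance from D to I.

The maximum is all hops collinear in one direction: 105.90 + 100.00 + 25.00 + 225.54 + 163.84 = 620.28.
The longest hop is 225.54; the others sum to 394.74. Since 225.54 ≤ 394.74, the path can fold back on itself completely, so the minimum distance is 0.

0 ≤ DI ≤ 620.28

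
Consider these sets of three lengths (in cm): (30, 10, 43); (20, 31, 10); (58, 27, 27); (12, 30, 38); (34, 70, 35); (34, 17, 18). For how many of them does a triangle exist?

2

(10,30,43): 10+30 ≤ 43 → not valid
(10,20,31): 10+20 ≤ 31 → not valid
(27,27,58): 27+27 ≤ 58 → not valid
(12,30,38): 12+30 > 38 → valid
(34,35,70): 34+35 ≤ 70 → not valid
(17,18,34): 17+18 > 34 → valid
2 of the 6 triples form a triangle.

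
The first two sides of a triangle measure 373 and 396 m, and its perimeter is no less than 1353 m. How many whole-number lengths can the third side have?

185

Triangle inequality: 23 < x < 769. Perimeter ≥ 1353 gives x ≥ 1353 − 373 − 396 = 584.
So 584 ≤ x < 769; integers 584 through 768: 185 values.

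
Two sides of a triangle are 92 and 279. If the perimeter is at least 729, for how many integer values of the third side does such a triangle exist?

13

Triangle inequality: 187 < x < 371. Perimeter ≥ 729 gives x ≥ 729 − 92 − 279 = 358.
So 358 ≤ x < 371; integers 358 through 370: 13 values.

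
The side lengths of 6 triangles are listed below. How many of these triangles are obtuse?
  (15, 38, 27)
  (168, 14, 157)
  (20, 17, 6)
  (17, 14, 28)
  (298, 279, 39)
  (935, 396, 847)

(15,38,27): 15²+27² = 954 < 1444 = 38² → obtuse
(168,14,157): 14²+157² = 24845 < 28224 = 168² → obtuse
(20,17,6): 6²+17² = 325 < 400 = 20² → obtuse
(17,14,28): 14²+17² = 485 < 784 = 28² → obtuse
(298,279,39): 39²+279² = 79362 < 88804 = 298² → obtuse
(935,396,847): 396²+847² = 874225 = 935² → right
5 of the 6 are obtuse.

5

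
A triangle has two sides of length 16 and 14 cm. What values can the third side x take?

2 < x < 30

By the triangle inequality, x must be less than 16 + 14 = 30 and greater than |16 − 14| = 2.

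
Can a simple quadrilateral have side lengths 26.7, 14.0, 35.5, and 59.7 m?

A quadrilateral exists iff every side is shorter than the sum of the others — equivalently, the longest side is less than the sum of the rest.
Longest side 59.7 < 76.2 (sum of the remaining 3), so yes.

Yes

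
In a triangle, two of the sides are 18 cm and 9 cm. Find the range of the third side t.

9 < t < 27

By the triangle inequality, t must be less than 18 + 9 = 27 and greater than |18 − 9| = 9.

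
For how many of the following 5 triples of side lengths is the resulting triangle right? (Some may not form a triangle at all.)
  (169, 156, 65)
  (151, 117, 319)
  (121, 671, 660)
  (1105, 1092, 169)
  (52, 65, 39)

4

(169,156,65): 65²+156² = 28561 = 169² → right
(151,117,319): 117+151 ≤ 319, not a triangle
(121,671,660): 121²+660² = 450241 = 671² → right
(1105,1092,169): 169²+1092² = 1221025 = 1105² → right
(52,65,39): 39²+52² = 4225 = 65² → right
4 of the 5 are right.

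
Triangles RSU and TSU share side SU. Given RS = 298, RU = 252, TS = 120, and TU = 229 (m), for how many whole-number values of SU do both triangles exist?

239

From triangle RSU: 46 < SU < 550.
From triangle TSU: 109 < SU < 349.
Intersection: 109 < SU < 349, so integers 110 through 348: 239 values.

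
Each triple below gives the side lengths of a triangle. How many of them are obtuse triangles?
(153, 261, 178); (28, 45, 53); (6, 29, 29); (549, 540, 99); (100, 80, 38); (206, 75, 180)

(153,261,178): 153²+178² = 55093 < 68121 = 261² → obtuse
(28,45,53): 28²+45² = 2809 = 53² → right
(6,29,29): 6²+29² = 877 > 841 = 29² → acute
(549,540,99): 99²+540² = 301401 = 549² → right
(100,80,38): 38²+80² = 7844 < 10000 = 100² → obtuse
(206,75,180): 75²+180² = 38025 < 42436 = 206² → obtuse
3 of the 6 are obtuse.

3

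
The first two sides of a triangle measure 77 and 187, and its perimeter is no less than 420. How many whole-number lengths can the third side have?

108

Triangle inequality: 110 < x < 264. Perimeter ≥ 420 gives x ≥ 420 − 77 − 187 = 156.
So 156 ≤ x < 264; integers 156 through 263: 108 values.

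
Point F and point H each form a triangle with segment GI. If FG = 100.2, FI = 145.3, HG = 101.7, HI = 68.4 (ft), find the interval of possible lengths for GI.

45.1 < GI < 170.1

From triangle FGI: |100.2 − 145.3| < GI < 100.2 + 145.3, i.e. 45.1 < GI < 245.5.
From triangle HGI: 33.3 < GI < 170.1.
Both must hold, so GI lies in the intersection.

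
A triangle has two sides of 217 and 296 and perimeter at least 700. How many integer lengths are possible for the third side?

Triangle inequality: 79 < x < 513. Perimeter ≥ 700 gives x ≥ 700 − 217 − 296 = 187.
So 187 ≤ x < 513; integers 187 through 512: 326 values.

326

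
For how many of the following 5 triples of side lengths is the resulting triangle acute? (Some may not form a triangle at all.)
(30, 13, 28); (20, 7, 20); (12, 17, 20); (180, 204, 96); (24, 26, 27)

4

(30,13,28): 13²+28² = 953 > 900 = 30² → acute
(20,7,20): 7²+20² = 449 > 400 = 20² → acute
(12,17,20): 12²+17² = 433 > 400 = 20² → acute
(180,204,96): 96²+180² = 41616 = 204² → right
(24,26,27): 24²+26² = 1252 > 729 = 27² → acute
4 of the 5 are acute.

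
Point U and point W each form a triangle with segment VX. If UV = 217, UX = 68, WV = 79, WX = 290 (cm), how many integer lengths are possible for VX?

73

From triangle UVX: 149 < VX < 285.
From triangle WVX: 211 < VX < 369.
Intersection: 211 < VX < 285, so integers 212 through 284: 73 values.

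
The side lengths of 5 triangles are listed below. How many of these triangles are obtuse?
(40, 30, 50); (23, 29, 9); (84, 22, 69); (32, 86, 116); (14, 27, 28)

(40,30,50): 30²+40² = 2500 = 50² → right
(23,29,9): 9²+23² = 610 < 841 = 29² → obtuse
(84,22,69): 22²+69² = 5245 < 7056 = 84² → obtuse
(32,86,116): 32²+86² = 8420 < 13456 = 116² → obtuse
(14,27,28): 14²+27² = 925 > 784 = 28² → acute
3 of the 5 are obtuse.

3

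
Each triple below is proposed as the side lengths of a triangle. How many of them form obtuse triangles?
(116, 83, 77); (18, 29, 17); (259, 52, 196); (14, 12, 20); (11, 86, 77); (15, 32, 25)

(116,83,77): 77²+83² = 12818 < 13456 = 116² → obtuse
(18,29,17): 17²+18² = 613 < 841 = 29² → obtuse
(259,52,196): 52+196 ≤ 259, not a triangle
(14,12,20): 12²+14² = 340 < 400 = 20² → obtuse
(11,86,77): 11²+77² = 6050 < 7396 = 86² → obtuse
(15,32,25): 15²+25² = 850 < 1024 = 32² → obtuse
5 of the 6 are obtuse.

5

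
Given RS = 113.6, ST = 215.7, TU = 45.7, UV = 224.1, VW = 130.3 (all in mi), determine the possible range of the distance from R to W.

0 ≤ RW ≤ 729.4 mi

The maximum is all hops collinear in one direction: 113.6 + 215.7 + 45.7 + 224.1 + 130.3 = 729.4.
The longest hop is 224.1; the others sum to 505.3. Since 224.1 ≤ 505.3, the path can fold back on itself completely, so the minimum distance is 0.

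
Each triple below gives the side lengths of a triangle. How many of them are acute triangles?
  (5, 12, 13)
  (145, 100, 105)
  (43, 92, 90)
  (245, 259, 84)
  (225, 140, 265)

(5,12,13): 5²+12² = 169 = 13² → right
(145,100,105): 100²+105² = 21025 = 145² → right
(43,92,90): 43²+90² = 9949 > 8464 = 92² → acute
(245,259,84): 84²+245² = 67081 = 259² → right
(225,140,265): 140²+225² = 70225 = 265² → right
1 of the 5 is acute.

1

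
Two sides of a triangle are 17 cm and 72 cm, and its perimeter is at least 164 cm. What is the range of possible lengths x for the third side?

75 ≤ x < 89 cm

Triangle inequality alone gives 55 < x < 89.
The perimeter condition gives x ≥ 164 − 17 − 72 = 75.
Intersecting the two: 75 ≤ x < 89.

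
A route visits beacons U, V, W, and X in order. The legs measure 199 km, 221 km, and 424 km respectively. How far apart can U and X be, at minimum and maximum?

The maximum is all hops collinear in one direction: 199 + 221 + 424 = 844.
The longest hop is 424; the others sum to 420. Folding the others back against it leaves at least 424 − 420 = 4.

4 ≤ UX ≤ 844 km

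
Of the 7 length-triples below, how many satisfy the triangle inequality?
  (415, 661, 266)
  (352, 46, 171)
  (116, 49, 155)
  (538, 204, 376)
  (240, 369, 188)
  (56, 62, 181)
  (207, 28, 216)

(266,415,661): 266+415 > 661 → valid
(46,171,352): 46+171 ≤ 352 → not valid
(49,116,155): 49+116 > 155 → valid
(204,376,538): 204+376 > 538 → valid
(188,240,369): 188+240 > 369 → valid
(56,62,181): 56+62 ≤ 181 → not valid
(28,207,216): 28+207 > 216 → valid
5 of the 7 triples form a triangle.

5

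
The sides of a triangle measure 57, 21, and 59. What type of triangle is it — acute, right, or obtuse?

acute

Compare the square of the longest side to the sum of squares of the other two: 21² + 57² = 3690 > 3481 = 59².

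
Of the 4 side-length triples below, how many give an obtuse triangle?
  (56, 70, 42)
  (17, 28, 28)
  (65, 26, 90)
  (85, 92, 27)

(56,70,42): 42²+56² = 4900 = 70² → right
(17,28,28): 17²+28² = 1073 > 784 = 28² → acute
(65,26,90): 26²+65² = 4901 < 8100 = 90² → obtuse
(85,92,27): 27²+85² = 7954 < 8464 = 92² → obtuse
2 of the 4 are obtuse.

2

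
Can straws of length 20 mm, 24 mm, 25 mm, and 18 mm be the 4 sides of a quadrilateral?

Yes

A quadrilateral exists iff every side is shorter than the sum of the others — equivalently, the longest side is less than the sum of the rest.
Longest side 25 < 62 (sum of the remaining 3), so yes.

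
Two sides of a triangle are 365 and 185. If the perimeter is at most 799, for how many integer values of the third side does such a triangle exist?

69

Triangle inequality: 180 < x < 550. Perimeter ≤ 799 gives x ≤ 799 − 365 − 185 = 249.
So 180 < x ≤ 249; integers 181 through 249: 69 values.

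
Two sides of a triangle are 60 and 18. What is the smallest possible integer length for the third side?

43

The third side must be strictly greater than |60 − 18| = 42.
The smallest integer above 42 is 43.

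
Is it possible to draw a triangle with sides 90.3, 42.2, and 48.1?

The two shorter sides sum to 90.3, exactly equal to the longest side 90.3.
That gives only a degenerate (flat) triangle — the inequality must be strict.

No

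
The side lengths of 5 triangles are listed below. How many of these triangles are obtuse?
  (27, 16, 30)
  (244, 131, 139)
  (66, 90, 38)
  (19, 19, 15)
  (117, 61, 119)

(27,16,30): 16²+27² = 985 > 900 = 30² → acute
(244,131,139): 131²+139² = 36482 < 59536 = 244² → obtuse
(66,90,38): 38²+66² = 5800 < 8100 = 90² → obtuse
(19,19,15): 15²+19² = 586 > 361 = 19² → acute
(117,61,119): 61²+117² = 17410 > 14161 = 119² → acute
2 of the 5 are obtuse.

2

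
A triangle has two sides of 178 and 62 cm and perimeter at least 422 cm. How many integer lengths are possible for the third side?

58

Triangle inequality: 116 < x < 240. Perimeter ≥ 422 gives x ≥ 422 − 178 − 62 = 182.
So 182 ≤ x < 240; integers 182 through 239: 58 values.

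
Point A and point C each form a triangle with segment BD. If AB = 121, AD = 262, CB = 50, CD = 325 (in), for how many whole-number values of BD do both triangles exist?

From triangle ABD: 141 < BD < 383.
From triangle CBD: 275 < BD < 375.
Intersection: 275 < BD < 375, so integers 276 through 374: 99 values.

99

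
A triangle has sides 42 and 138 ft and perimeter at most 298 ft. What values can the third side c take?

96 < c ≤ 118

Triangle inequality alone gives 96 < c < 180.
The perimeter condition gives c ≤ 298 − 42 − 138 = 118.
Intersecting the two: 96 < c ≤ 118.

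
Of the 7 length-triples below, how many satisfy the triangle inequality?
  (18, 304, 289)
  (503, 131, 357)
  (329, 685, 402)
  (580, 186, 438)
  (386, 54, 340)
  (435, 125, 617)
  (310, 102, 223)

5

(18,289,304): 18+289 > 304 → valid
(131,357,503): 131+357 ≤ 503 → not valid
(329,402,685): 329+402 > 685 → valid
(186,438,580): 186+438 > 580 → valid
(54,340,386): 54+340 > 386 → valid
(125,435,617): 125+435 ≤ 617 → not valid
(102,223,310): 102+223 > 310 → valid
5 of the 7 triples form a triangle.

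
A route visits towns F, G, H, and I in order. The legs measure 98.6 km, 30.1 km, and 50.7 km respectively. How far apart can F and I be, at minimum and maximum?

The maximum is all hops collinear in one direction: 98.6 + 30.1 + 50.7 = 179.4.
The longest hop is 98.6; the others sum to 80.8. Folding the others back against it leaves at least 98.6 − 80.8 = 17.8.

17.8 ≤ FI ≤ 179.4 km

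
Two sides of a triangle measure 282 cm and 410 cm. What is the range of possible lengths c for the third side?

128 < c < 692

By the triangle inequality, c must be less than 282 + 410 = 692 and greater than |282 − 410| = 128.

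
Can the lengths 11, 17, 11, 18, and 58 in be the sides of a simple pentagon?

For a pentagon, each side must be shorter than the sum of the others.
Here the longest side is 58, but the remaining 4 sides sum to only 57.

No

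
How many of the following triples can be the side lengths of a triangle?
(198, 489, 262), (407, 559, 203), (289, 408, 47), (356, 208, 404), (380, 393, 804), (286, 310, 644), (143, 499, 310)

(198,262,489): 198+262 ≤ 489 → not valid
(203,407,559): 203+407 > 559 → valid
(47,289,408): 47+289 ≤ 408 → not valid
(208,356,404): 208+356 > 404 → valid
(380,393,804): 380+393 ≤ 804 → not valid
(286,310,644): 286+310 ≤ 644 → not valid
(143,310,499): 143+310 ≤ 499 → not valid
2 of the 7 triples form a triangle.

2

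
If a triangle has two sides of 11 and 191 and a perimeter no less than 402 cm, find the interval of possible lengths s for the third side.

200 ≤ s < 202 cm

Triangle inequality alone gives 180 < s < 202.
The perimeter condition gives s ≥ 402 − 11 − 191 = 200.
Intersecting the two: 200 ≤ s < 202.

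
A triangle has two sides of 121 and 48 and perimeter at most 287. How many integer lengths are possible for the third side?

Triangle inequality: 73 < x < 169. Perimeter ≤ 287 gives x ≤ 287 − 121 − 48 = 118.
So 73 < x ≤ 118; integers 74 through 118: 45 values.

45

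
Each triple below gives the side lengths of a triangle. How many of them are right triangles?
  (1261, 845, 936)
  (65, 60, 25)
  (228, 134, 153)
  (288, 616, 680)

3

(1261,845,936): 845²+936² = 1590121 = 1261² → right
(65,60,25): 25²+60² = 4225 = 65² → right
(228,134,153): 134²+153² = 41365 < 51984 = 228² → obtuse
(288,616,680): 288²+616² = 462400 = 680² → right
3 of the 4 are right.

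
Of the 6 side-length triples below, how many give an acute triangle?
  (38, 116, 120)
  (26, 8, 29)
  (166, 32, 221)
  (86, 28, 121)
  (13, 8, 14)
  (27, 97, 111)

(38,116,120): 38²+116² = 14900 > 14400 = 120² → acute
(26,8,29): 8²+26² = 740 < 841 = 29² → obtuse
(166,32,221): 32+166 ≤ 221, not a triangle
(86,28,121): 28+86 ≤ 121, not a triangle
(13,8,14): 8²+13² = 233 > 196 = 14² → acute
(27,97,111): 27²+97² = 10138 < 12321 = 111² → obtuse
2 of the 6 are acute.

2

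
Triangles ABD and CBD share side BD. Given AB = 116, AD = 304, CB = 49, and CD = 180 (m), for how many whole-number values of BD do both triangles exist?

From triangle ABD: 188 < BD < 420.
From triangle CBD: 131 < BD < 229.
Intersection: 188 < BD < 229, so integers 189 through 228: 40 values.

40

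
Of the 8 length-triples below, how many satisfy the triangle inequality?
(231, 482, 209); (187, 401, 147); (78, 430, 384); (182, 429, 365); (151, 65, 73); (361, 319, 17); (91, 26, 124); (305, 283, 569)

(209,231,482): 209+231 ≤ 482 → not valid
(147,187,401): 147+187 ≤ 401 → not valid
(78,384,430): 78+384 > 430 → valid
(182,365,429): 182+365 > 429 → valid
(65,73,151): 65+73 ≤ 151 → not valid
(17,319,361): 17+319 ≤ 361 → not valid
(26,91,124): 26+91 ≤ 124 → not valid
(283,305,569): 283+305 > 569 → valid
3 of the 8 triples form a triangle.

3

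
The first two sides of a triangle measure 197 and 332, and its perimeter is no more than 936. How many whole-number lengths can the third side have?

Triangle inequality: 135 < x < 529. Perimeter ≤ 936 gives x ≤ 936 − 197 − 332 = 407.
So 135 < x ≤ 407; integers 136 through 407: 272 values.

272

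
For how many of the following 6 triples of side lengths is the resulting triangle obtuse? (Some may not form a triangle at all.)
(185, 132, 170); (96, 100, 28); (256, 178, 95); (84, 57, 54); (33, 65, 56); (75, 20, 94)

3

(185,132,170): 132²+170² = 46324 > 34225 = 185² → acute
(96,100,28): 28²+96² = 10000 = 100² → right
(256,178,95): 95²+178² = 40709 < 65536 = 256² → obtuse
(84,57,54): 54²+57² = 6165 < 7056 = 84² → obtuse
(33,65,56): 33²+56² = 4225 = 65² → right
(75,20,94): 20²+75² = 6025 < 8836 = 94² → obtuse
3 of the 6 are obtuse.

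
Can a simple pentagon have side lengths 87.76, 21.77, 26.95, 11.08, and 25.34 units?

For a pentagon, each side must be shorter than the sum of the others.
Here the longest side is 87.76, but the remaining 4 sides sum to only 85.14.

No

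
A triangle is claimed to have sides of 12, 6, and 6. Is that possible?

No

The two shorter sides sum to 12, exactly equal to the longest side 12.
That gives only a degenerate (flat) triangle — the inequality must be strict.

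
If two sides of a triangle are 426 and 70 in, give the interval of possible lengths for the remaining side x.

By the triangle inequality, x must be less than 426 + 70 = 496 and greater than |426 − 70| = 356.

356 < x < 496 (in)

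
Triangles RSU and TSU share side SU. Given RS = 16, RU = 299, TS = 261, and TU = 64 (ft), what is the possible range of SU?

283 < SU < 315

From triangle RSU: |16 − 299| < SU < 16 + 299, i.e. 283 < SU < 315.
From triangle TSU: 197 < SU < 325.
Both must hold, so SU lies in the intersection.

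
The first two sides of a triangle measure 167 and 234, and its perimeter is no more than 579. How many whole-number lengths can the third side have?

Triangle inequality: 67 < x < 401. Perimeter ≤ 579 gives x ≤ 579 − 167 − 234 = 178.
So 67 < x ≤ 178; integers 68 through 178: 111 values.

111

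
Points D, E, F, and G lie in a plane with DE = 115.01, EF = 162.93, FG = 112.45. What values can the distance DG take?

0 ≤ DG ≤ 390.39

The maximum is all hops collinear in one direction: 115.01 + 162.93 + 112.45 = 390.39.
The longest hop is 162.93; the others sum to 227.46. Since 162.93 ≤ 227.46, the path can fold back on itself completely, so the minimum distance is 0.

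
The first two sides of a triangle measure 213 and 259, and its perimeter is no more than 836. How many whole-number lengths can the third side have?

318

Triangle inequality: 46 < x < 472. Perimeter ≤ 836 gives x ≤ 836 − 213 − 259 = 364.
So 46 < x ≤ 364; integers 47 through 364: 318 values.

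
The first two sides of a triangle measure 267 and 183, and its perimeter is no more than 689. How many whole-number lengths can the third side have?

155

Triangle inequality: 84 < x < 450. Perimeter ≤ 689 gives x ≤ 689 − 267 − 183 = 239.
So 84 < x ≤ 239; integers 85 through 239: 155 values.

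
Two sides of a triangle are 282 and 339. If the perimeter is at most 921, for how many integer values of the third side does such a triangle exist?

243

Triangle inequality: 57 < x < 621. Perimeter ≤ 921 gives x ≤ 921 − 282 − 339 = 300.
So 57 < x ≤ 300; integers 58 through 300: 243 values.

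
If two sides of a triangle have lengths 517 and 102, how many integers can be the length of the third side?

203

The third side lies in the open interval (415, 619).
Integers from 416 to 618 inclusive: 618 − 416 + 1 = 203.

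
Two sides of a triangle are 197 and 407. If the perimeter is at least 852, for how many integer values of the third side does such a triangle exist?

Triangle inequality: 210 < x < 604. Perimeter ≥ 852 gives x ≥ 852 − 197 − 407 = 248.
So 248 ≤ x < 604; integers 248 through 603: 356 values.

356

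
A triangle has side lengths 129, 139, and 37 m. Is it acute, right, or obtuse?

obtuse

Compare the square of the longest side to the sum of squares of the other two: 37² + 129² = 18010 < 19321 = 139².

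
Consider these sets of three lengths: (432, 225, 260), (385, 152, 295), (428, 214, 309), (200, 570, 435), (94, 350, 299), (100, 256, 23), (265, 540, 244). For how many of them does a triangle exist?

5

(225,260,432): 225+260 > 432 → valid
(152,295,385): 152+295 > 385 → valid
(214,309,428): 214+309 > 428 → valid
(200,435,570): 200+435 > 570 → valid
(94,299,350): 94+299 > 350 → valid
(23,100,256): 23+100 ≤ 256 → not valid
(244,265,540): 244+265 ≤ 540 → not valid
5 of the 7 triples form a triangle.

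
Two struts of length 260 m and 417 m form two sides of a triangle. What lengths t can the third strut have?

By the triangle inequality, t must be less than 260 + 417 = 677 and greater than |260 − 417| = 157.

157 < t < 677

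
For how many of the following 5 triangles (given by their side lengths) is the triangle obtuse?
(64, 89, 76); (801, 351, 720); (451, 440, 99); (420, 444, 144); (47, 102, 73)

(64,89,76): 64²+76² = 9872 > 7921 = 89² → acute
(801,351,720): 351²+720² = 641601 = 801² → right
(451,440,99): 99²+440² = 203401 = 451² → right
(420,444,144): 144²+420² = 197136 = 444² → right
(47,102,73): 47²+73² = 7538 < 10404 = 102² → obtuse
1 of the 5 is obtuse.

1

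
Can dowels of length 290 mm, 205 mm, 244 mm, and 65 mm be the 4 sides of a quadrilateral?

Yes

A quadrilateral exists iff every side is shorter than the sum of the others — equivalently, the longest side is less than the sum of the rest.
Longest side 290 < 514 (sum of the remaining 3), so yes.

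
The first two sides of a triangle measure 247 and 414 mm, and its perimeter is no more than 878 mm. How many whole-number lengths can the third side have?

50

Triangle inequality: 167 < x < 661. Perimeter ≤ 878 gives x ≤ 878 − 247 − 414 = 217.
So 167 < x ≤ 217; integers 168 through 217: 50 values.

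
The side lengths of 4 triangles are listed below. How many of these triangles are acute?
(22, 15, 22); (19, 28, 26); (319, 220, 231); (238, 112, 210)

2

(22,15,22): 15²+22² = 709 > 484 = 22² → acute
(19,28,26): 19²+26² = 1037 > 784 = 28² → acute
(319,220,231): 220²+231² = 101761 = 319² → right
(238,112,210): 112²+210² = 56644 = 238² → right
2 of the 4 are acute.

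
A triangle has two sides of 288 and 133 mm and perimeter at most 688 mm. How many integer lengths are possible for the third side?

112

Triangle inequality: 155 < x < 421. Perimeter ≤ 688 gives x ≤ 688 − 288 − 133 = 267.
So 155 < x ≤ 267; integers 156 through 267: 112 values.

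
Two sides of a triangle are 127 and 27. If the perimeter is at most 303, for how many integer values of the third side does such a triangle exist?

Triangle inequality: 100 < x < 154. Perimeter ≤ 303 gives x ≤ 303 − 127 − 27 = 149.
So 100 < x ≤ 149; integers 101 through 149: 49 values.

49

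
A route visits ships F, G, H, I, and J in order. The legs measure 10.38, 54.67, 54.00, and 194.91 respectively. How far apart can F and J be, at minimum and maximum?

The maximum is all hops collinear in one direction: 10.38 + 54.67 + 54.00 + 194.91 = 313.96.
The longest hop is 194.91; the others sum to 119.05. Folding the others back against it leaves at least 194.91 − 119.05 = 75.86.

75.86 ≤ FJ ≤ 313.96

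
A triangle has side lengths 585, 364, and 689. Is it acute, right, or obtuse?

right

Compare the square of the longest side to the sum of squares of the other two: 364² + 585² = 474721 = 689².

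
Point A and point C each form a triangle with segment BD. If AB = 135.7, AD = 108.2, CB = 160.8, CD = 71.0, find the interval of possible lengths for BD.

89.8 < BD < 231.8

From triangle ABD: |135.7 − 108.2| < BD < 135.7 + 108.2, i.e. 27.5 < BD < 243.9.
From triangle CBD: 89.8 < BD < 231.8.
Both must hold, so BD lies in the intersection.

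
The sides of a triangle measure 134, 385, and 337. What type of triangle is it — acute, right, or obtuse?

obtuse

Compare the square of the longest side to the sum of squares of the other two: 134² + 337² = 131525 < 148225 = 385².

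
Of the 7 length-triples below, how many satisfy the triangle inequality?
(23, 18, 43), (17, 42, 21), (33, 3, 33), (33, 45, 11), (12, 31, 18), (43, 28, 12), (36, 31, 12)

(18,23,43): 18+23 ≤ 43 → not valid
(17,21,42): 17+21 ≤ 42 → not valid
(3,33,33): 3+33 > 33 → valid
(11,33,45): 11+33 ≤ 45 → not valid
(12,18,31): 12+18 ≤ 31 → not valid
(12,28,43): 12+28 ≤ 43 → not valid
(12,31,36): 12+31 > 36 → valid
2 of the 7 triples form a triangle.

2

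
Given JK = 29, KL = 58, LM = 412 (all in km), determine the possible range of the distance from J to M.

325 ≤ JM ≤ 499 km

The maximum is all hops collinear in one direction: 29 + 58 + 412 = 499.
The longest hop is 412; the others sum to 87. Folding the others back against it leaves at least 412 − 87 = 325.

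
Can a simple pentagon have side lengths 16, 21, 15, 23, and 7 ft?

Yes

A pentagon exists iff every side is shorter than the sum of the others — equivalently, the longest side is less than the sum of the rest.
Longest side 23 < 59 (sum of the remaining 4), so yes.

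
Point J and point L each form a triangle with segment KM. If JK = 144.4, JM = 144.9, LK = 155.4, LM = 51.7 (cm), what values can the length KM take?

103.7 < KM < 207.1

From triangle JKM: |144.4 − 144.9| < KM < 144.4 + 144.9, i.e. 0.5 < KM < 289.3.
From triangle LKM: 103.7 < KM < 207.1.
Both must hold, so KM lies in the intersection.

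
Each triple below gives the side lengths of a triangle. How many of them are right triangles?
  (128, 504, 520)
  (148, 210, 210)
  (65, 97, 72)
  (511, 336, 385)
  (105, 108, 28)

3

(128,504,520): 128²+504² = 270400 = 520² → right
(148,210,210): 148²+210² = 66004 > 44100 = 210² → acute
(65,97,72): 65²+72² = 9409 = 97² → right
(511,336,385): 336²+385² = 261121 = 511² → right
(105,108,28): 28²+105² = 11809 > 11664 = 108² → acute
3 of the 5 are right.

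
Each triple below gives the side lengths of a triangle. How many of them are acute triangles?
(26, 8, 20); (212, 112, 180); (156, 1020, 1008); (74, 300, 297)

(26,8,20): 8²+20² = 464 < 676 = 26² → obtuse
(212,112,180): 112²+180² = 44944 = 212² → right
(156,1020,1008): 156²+1008² = 1040400 = 1020² → right
(74,300,297): 74²+297² = 93685 > 90000 = 300² → acute
1 of the 4 is acute.

1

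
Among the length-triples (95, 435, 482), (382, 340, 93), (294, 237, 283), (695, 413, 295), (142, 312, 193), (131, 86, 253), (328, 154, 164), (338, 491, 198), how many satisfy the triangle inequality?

(95,435,482): 95+435 > 482 → valid
(93,340,382): 93+340 > 382 → valid
(237,283,294): 237+283 > 294 → valid
(295,413,695): 295+413 > 695 → valid
(142,193,312): 142+193 > 312 → valid
(86,131,253): 86+131 ≤ 253 → not valid
(154,164,328): 154+164 ≤ 328 → not valid
(198,338,491): 198+338 > 491 → valid
6 of the 8 triples form a triangle.

6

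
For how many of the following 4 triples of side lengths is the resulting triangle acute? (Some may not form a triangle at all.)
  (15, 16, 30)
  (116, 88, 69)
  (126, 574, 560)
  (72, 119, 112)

1

(15,16,30): 15²+16² = 481 < 900 = 30² → obtuse
(116,88,69): 69²+88² = 12505 < 13456 = 116² → obtuse
(126,574,560): 126²+560² = 329476 = 574² → right
(72,119,112): 72²+112² = 17728 > 14161 = 119² → acute
1 of the 4 is acute.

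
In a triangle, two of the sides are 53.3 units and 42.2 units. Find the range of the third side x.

By the triangle inequality, x must be less than 53.3 + 42.2 = 95.5 and greater than |53.3 − 42.2| = 11.1.

11.1 < x < 95.5 (units)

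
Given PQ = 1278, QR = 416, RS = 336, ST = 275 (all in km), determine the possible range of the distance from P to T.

The maximum is all hops collinear in one direction: 1278 + 416 + 336 + 275 = 2305.
The longest hop is 1278; the others sum to 1027. Folding the others back against it leaves at least 1278 − 1027 = 251.

251 ≤ PT ≤ 2305 km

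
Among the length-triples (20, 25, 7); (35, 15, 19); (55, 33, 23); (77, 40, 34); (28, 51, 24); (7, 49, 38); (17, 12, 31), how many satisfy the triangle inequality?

(7,20,25): 7+20 > 25 → valid
(15,19,35): 15+19 ≤ 35 → not valid
(23,33,55): 23+33 > 55 → valid
(34,40,77): 34+40 ≤ 77 → not valid
(24,28,51): 24+28 > 51 → valid
(7,38,49): 7+38 ≤ 49 → not valid
(12,17,31): 12+17 ≤ 31 → not valid
3 of the 7 triples form a triangle.

3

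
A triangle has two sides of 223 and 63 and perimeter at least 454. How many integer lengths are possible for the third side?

Triangle inequality: 160 < x < 286. Perimeter ≥ 454 gives x ≥ 454 − 223 − 63 = 168.
So 168 ≤ x < 286; integers 168 through 285: 118 values.

118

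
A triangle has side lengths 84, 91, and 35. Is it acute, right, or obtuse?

right

Compare the square of the longest side to the sum of squares of the other two: 35² + 84² = 8281 = 91².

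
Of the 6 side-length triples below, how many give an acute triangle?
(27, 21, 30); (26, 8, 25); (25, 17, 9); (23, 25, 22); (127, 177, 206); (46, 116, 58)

(27,21,30): 21²+27² = 1170 > 900 = 30² → acute
(26,8,25): 8²+25² = 689 > 676 = 26² → acute
(25,17,9): 9²+17² = 370 < 625 = 25² → obtuse
(23,25,22): 22²+23² = 1013 > 625 = 25² → acute
(127,177,206): 127²+177² = 47458 > 42436 = 206² → acute
(46,116,58): 46+58 ≤ 116, not a triangle
4 of the 6 are acute.

4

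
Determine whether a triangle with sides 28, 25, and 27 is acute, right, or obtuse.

Compare the square of the longest side to the sum of squares of the other two: 25² + 27² = 1354 > 784 = 28².

acute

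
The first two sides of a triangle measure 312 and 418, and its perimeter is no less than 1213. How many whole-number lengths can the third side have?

247

Triangle inequality: 106 < x < 730. Perimeter ≥ 1213 gives x ≥ 1213 − 312 − 418 = 483.
So 483 ≤ x < 730; integers 483 through 729: 247 values.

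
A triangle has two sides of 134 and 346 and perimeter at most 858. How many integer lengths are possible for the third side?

Triangle inequality: 212 < x < 480. Perimeter ≤ 858 gives x ≤ 858 − 134 − 346 = 378.
So 212 < x ≤ 378; integers 213 through 378: 166 values.

166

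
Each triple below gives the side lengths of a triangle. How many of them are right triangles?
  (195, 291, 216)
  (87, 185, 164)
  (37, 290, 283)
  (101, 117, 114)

1

(195,291,216): 195²+216² = 84681 = 291² → right
(87,185,164): 87²+164² = 34465 > 34225 = 185² → acute
(37,290,283): 37²+283² = 81458 < 84100 = 290² → obtuse
(101,117,114): 101²+114² = 23197 > 13689 = 117² → acute
1 of the 4 is right.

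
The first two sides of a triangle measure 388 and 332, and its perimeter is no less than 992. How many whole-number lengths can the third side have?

448

Triangle inequality: 56 < x < 720. Perimeter ≥ 992 gives x ≥ 992 − 388 − 332 = 272.
So 272 ≤ x < 720; integers 272 through 719: 448 values.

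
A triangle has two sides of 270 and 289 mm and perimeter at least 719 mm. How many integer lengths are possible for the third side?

Triangle inequality: 19 < x < 559. Perimeter ≥ 719 gives x ≥ 719 − 270 − 289 = 160.
So 160 ≤ x < 559; integers 160 through 558: 399 values.

399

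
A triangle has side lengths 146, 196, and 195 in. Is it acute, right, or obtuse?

Compare the square of the longest side to the sum of squares of the other two: 146² + 195² = 59341 > 38416 = 196².

acute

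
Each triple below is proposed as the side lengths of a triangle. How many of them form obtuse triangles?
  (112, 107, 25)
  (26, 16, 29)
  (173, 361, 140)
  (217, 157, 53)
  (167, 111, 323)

(112,107,25): 25²+107² = 12074 < 12544 = 112² → obtuse
(26,16,29): 16²+26² = 932 > 841 = 29² → acute
(173,361,140): 140+173 ≤ 361, not a triangle
(217,157,53): 53+157 ≤ 217, not a triangle
(167,111,323): 111+167 ≤ 323, not a triangle
1 of the 5 is obtuse.

1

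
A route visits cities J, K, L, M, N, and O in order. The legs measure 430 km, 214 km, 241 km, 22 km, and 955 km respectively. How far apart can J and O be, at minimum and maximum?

The maximum is all hops collinear in one direction: 430 + 214 + 241 + 22 + 955 = 1862.
The longest hop is 955; the others sum to 907. Folding the others back against it leaves at least 955 − 907 = 48.

48 ≤ JO ≤ 1862 km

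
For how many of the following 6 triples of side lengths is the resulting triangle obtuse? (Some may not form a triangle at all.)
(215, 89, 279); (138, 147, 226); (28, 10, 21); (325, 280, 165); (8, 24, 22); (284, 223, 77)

5

(215,89,279): 89²+215² = 54146 < 77841 = 279² → obtuse
(138,147,226): 138²+147² = 40653 < 51076 = 226² → obtuse
(28,10,21): 10²+21² = 541 < 784 = 28² → obtuse
(325,280,165): 165²+280² = 105625 = 325² → right
(8,24,22): 8²+22² = 548 < 576 = 24² → obtuse
(284,223,77): 77²+223² = 55658 < 80656 = 284² → obtuse
5 of the 6 are obtuse.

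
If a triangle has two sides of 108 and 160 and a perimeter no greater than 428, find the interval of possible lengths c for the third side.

Triangle inequality alone gives 52 < c < 268.
The perimeter condition gives c ≤ 428 − 108 − 160 = 160.
Intersecting the two: 52 < c ≤ 160.

52 < c ≤ 160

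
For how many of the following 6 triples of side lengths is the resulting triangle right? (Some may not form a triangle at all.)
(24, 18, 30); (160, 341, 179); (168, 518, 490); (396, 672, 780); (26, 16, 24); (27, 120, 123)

4

(24,18,30): 18²+24² = 900 = 30² → right
(160,341,179): 160+179 ≤ 341, not a triangle
(168,518,490): 168²+490² = 268324 = 518² → right
(396,672,780): 396²+672² = 608400 = 780² → right
(26,16,24): 16²+24² = 832 > 676 = 26² → acute
(27,120,123): 27²+120² = 15129 = 123² → right
4 of the 6 are right.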